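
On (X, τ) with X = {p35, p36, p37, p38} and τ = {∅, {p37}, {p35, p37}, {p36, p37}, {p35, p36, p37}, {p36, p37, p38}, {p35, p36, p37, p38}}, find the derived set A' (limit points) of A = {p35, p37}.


A' = {p35, p36, p38}

For each x ∈ X, list the open sets U ∈ τ with x ∈ U, then check whether U ∩ (A ∖ {x}) ≠ ∅ for every such U.
  x = p35: opens ∋ x are {p35, p37}, {p35, p36, p37}, {p35, p36, p37, p38}; each meets A ∖ {p35}, so x IS a limit point.
  x = p36: opens ∋ x are {p36, p37}, {p35, p36, p37}, {p36, p37, p38}, {p35, p36, p37, p38}; each meets A ∖ {p36}, so x IS a limit point.
  x = p37: open {p37} ∋ x has {p37} ∩ (A ∖ {p37}) = ∅, so x is NOT a limit point.
  x = p38: opens ∋ x are {p36, p37, p38}, {p35, p36, p37, p38}; each meets A ∖ {p38}, so x IS a limit point.
Collecting: A' = {p35, p36, p38}.


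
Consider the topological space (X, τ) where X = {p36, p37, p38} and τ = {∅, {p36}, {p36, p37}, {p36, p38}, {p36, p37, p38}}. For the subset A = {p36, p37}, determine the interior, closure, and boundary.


int(A) = {p36, p37}, cl(A) = {p36, p37, p38}, ∂A = {p38}.

Closed sets in (X, τ) are complements of opens:
  closed(X, τ) = {∅, {p37}, {p38}, {p37, p38}, {p36, p37, p38}}.
int(A) = ⋃ {U ∈ τ : U ⊆ A}. Opens contained in A: ∅, {p36}, {p36, p37}.
Taking the union of these: int(A) = {p36, p37}.
cl(A) = ⋂ {C closed : A ⊆ C}. Closed sets containing A: {p36, p37, p38}.
Intersecting these: cl(A) = {p36, p37, p38}.
∂A = cl(A) ∖ int(A) = {p36, p37, p38} ∖ {p36, p37} = {p38}.


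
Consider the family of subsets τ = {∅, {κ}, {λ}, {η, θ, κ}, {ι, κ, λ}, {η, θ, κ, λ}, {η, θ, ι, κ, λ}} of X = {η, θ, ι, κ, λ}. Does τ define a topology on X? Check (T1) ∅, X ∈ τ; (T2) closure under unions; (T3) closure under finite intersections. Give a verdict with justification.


τ is NOT a topology on X.

Axiom (T1): ∅ ∈ τ? Yes; X ∈ τ? Yes.
Axiom (T2/T3): check pairwise unions and intersections of members of τ.
Counterexample for (T2): {κ} ∪ {λ} = {κ, λ} ∉ τ. Therefore τ is NOT a topology.


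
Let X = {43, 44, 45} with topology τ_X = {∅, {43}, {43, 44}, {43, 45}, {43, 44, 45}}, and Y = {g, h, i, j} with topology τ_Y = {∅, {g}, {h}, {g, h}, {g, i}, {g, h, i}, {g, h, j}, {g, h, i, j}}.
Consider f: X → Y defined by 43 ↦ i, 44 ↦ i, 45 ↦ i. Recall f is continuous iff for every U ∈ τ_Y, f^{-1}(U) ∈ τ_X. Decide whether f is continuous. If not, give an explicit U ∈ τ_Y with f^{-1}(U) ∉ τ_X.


f IS continuous.

Compute f^{-1}(U) for each U ∈ τ_Y:
  U = ∅: f^{-1}(U) = ∅ ∈ τ_X ✓.
  U = {g}: f^{-1}(U) = ∅ ∈ τ_X ✓.
  U = {h}: f^{-1}(U) = ∅ ∈ τ_X ✓.
  U = {g, h}: f^{-1}(U) = ∅ ∈ τ_X ✓.
  U = {g, i}: f^{-1}(U) = {43, 44, 45} ∈ τ_X ✓.
  U = {g, h, i}: f^{-1}(U) = {43, 44, 45} ∈ τ_X ✓.
  U = {g, h, j}: f^{-1}(U) = ∅ ∈ τ_X ✓.
  U = {g, h, i, j}: f^{-1}(U) = {43, 44, 45} ∈ τ_X ✓.
Every preimage lies in τ_X, so f IS continuous.


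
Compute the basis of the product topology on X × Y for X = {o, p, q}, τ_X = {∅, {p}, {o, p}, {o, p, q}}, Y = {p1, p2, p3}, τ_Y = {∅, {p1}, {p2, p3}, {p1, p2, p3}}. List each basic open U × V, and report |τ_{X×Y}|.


Basis B = {∅ × ∅, {p} × {p1}, {o, p} × {p1}, {p} × {p2, p3}, {o, p, q} × {p1}, {p} × {p1, p2, p3}, {o, p} × {p2, p3}, {o, p} × {p1, p2, p3}, {o, p, q} × {p2, p3}, {o, p, q} × {p1, p2, p3}}; |τ_{X×Y}| = 16.

Enumerate products U × V with U ∈ τ_X, V ∈ τ_Y (deduplicated):
  ∅ × ∅ = {} (∅)
  {p} × {p1} = {(p,p1)}
  {o, p} × {p1} = {(o,p1), (p,p1)}
  {p} × {p2, p3} = {(p,p2), (p,p3)}
  {o, p, q} × {p1} = {(o,p1), (p,p1), (q,p1)}
  {p} × {p1, p2, p3} = {(p,p1), (p,p2), (p,p3)}
  {o, p} × {p2, p3} = {(o,p2), (o,p3), (p,p2), (p,p3)}
  {o, p} × {p1, p2, p3} = {(o,p1), (o,p2), (o,p3), (p,p1), (p,p2), (p,p3)}
  {o, p, q} × {p2, p3} = {(o,p2), (o,p3), (p,p2), (p,p3), (q,p2), (q,p3)}
  {o, p, q} × {p1, p2, p3} = {(o,p1), (o,p2), (o,p3), (p,p1), (p,p2), (p,p3), (q,p1), (q,p2), (q,p3)}
These 10 distinct sets form the basis B.
Close under arbitrary unions to get τ_{X×Y}; counting gives |τ_{X×Y}| = 16.


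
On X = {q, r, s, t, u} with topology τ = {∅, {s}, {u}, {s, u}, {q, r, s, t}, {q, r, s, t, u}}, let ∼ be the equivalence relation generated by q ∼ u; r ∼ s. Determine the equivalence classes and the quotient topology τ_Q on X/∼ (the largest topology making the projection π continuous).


X/∼ = {[q=u], [r=s], [t]}; |τ_Q| = 2.

Equivalence classes: [q=u], [r=s], [t].
Quotient map π: X → X/∼ sends q ↦ [q=u], r ↦ [r=s], s ↦ [r=s], t ↦ [t], u ↦ [q=u].
For each subset V ⊆ X/∼, compute π^{-1}(V) ⊆ X and check whether π^{-1}(V) ∈ τ. V is open in τ_Q iff π^{-1}(V) ∈ τ.
  V = {}: π^{-1}(V) = ∅ ∈ τ ✓.
  V = {[q=u]}: π^{-1}(V) = {q, u} ∉ τ ✗.
  V = {[r=s]}: π^{-1}(V) = {r, s} ∉ τ ✗.
  V = {[q=u], [r=s]}: π^{-1}(V) = {q, r, s, u} ∉ τ ✗.
  V = {[t]}: π^{-1}(V) = {t} ∉ τ ✗.
  V = {[q=u], [t]}: π^{-1}(V) = {q, t, u} ∉ τ ✗.
  V = {[r=s], [t]}: π^{-1}(V) = {r, s, t} ∉ τ ✗.
  V = {[q=u], [r=s], [t]}: π^{-1}(V) = {q, r, s, t, u} ∈ τ ✓.
Open sets in the quotient: τ_Q = {{}, {[q=u], [r=s], [t]}} (2 elements).


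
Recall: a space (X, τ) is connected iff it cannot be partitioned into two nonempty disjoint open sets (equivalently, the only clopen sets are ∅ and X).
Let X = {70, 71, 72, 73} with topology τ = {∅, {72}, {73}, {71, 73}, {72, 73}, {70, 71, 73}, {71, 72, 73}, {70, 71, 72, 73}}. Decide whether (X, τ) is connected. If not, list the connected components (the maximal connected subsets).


(X, τ) is disconnected; components = [{72}, {70, 71, 73}].

Find clopen sets (U ∈ τ with X ∖ U ∈ τ):
  U = ∅, X ∖ U = {70, 71, 72, 73} — both open, so U is clopen.
  U = {72}, X ∖ U = {70, 71, 73} — both open, so U is clopen.
  U = {70, 71, 73}, X ∖ U = {72} — both open, so U is clopen.
  U = {70, 71, 72, 73}, X ∖ U = ∅ — both open, so U is clopen.
Nontrivial clopen(s) exist: e.g. {70, 71, 73}. So (X, τ) is disconnected.
Compute connected components by grouping points that agree on all clopens:
  component: {72}
  component: {70, 71, 73}


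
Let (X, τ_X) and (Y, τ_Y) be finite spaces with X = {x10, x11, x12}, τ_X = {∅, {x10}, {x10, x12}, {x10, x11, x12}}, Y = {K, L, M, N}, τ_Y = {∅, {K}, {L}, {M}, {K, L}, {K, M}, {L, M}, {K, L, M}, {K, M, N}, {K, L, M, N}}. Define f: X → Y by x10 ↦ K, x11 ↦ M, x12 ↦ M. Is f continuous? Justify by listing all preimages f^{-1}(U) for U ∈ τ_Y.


f is NOT continuous.

Compute f^{-1}(U) for each U ∈ τ_Y:
  U = ∅: f^{-1}(U) = ∅ ∈ τ_X ✓.
  U = {K}: f^{-1}(U) = {x10} ∈ τ_X ✓.
  U = {L}: f^{-1}(U) = ∅ ∈ τ_X ✓.
  U = {M}: f^{-1}(U) = {x11, x12} ∉ τ_X ✗.
  U = {K, L}: f^{-1}(U) = {x10} ∈ τ_X ✓.
  U = {K, M}: f^{-1}(U) = {x10, x11, x12} ∈ τ_X ✓.
  U = {L, M}: f^{-1}(U) = {x11, x12} ∉ τ_X ✗.
  U = {K, L, M}: f^{-1}(U) = {x10, x11, x12} ∈ τ_X ✓.
  U = {K, M, N}: f^{-1}(U) = {x10, x11, x12} ∈ τ_X ✓.
  U = {K, L, M, N}: f^{-1}(U) = {x10, x11, x12} ∈ τ_X ✓.
Found U = {M} with f^{-1}(U) = {x11, x12} not in τ_X. Therefore f is NOT continuous.


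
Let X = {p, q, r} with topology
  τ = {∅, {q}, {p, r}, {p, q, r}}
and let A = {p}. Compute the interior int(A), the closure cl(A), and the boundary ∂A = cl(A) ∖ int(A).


int(A) = ∅, cl(A) = {p, r}, ∂A = {p, r}.

Closed sets in (X, τ) are complements of opens:
  closed(X, τ) = {∅, {q}, {p, r}, {p, q, r}}.
int(A) = ⋃ {U ∈ τ : U ⊆ A}. Opens contained in A: ∅.
Taking the union of these: int(A) = ∅.
cl(A) = ⋂ {C closed : A ⊆ C}. Closed sets containing A: {p, r}, {p, q, r}.
Intersecting these: cl(A) = {p, r}.
∂A = cl(A) ∖ int(A) = {p, r} ∖ ∅ = {p, r}.


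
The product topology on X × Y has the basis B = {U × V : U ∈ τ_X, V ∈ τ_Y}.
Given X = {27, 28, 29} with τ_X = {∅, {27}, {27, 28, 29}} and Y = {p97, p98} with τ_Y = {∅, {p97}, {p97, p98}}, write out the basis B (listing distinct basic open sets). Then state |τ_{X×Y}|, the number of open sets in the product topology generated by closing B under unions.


Basis B = {∅ × ∅, {27} × {p97}, {27} × {p97, p98}, {27, 28, 29} × {p97}, {27, 28, 29} × {p97, p98}}; |τ_{X×Y}| = 6.

Enumerate products U × V with U ∈ τ_X, V ∈ τ_Y (deduplicated):
  ∅ × ∅ = {} (∅)
  {27} × {p97} = {(27,p97)}
  {27} × {p97, p98} = {(27,p97), (27,p98)}
  {27, 28, 29} × {p97} = {(27,p97), (28,p97), (29,p97)}
  {27, 28, 29} × {p97, p98} = {(27,p97), (27,p98), (28,p97), (28,p98), (29,p97), (29,p98)}
These 5 distinct sets form the basis B.
Close under arbitrary unions to get τ_{X×Y}; counting gives |τ_{X×Y}| = 6.


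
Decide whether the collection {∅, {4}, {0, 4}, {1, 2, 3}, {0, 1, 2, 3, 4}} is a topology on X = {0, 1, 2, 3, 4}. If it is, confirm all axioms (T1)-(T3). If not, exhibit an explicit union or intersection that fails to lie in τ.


τ is NOT a topology on X.

Axiom (T1): ∅ ∈ τ? Yes; X ∈ τ? Yes.
Axiom (T2/T3): check pairwise unions and intersections of members of τ.
Counterexample for (T2): {4} ∪ {1, 2, 3} = {1, 2, 3, 4} ∉ τ. Therefore τ is NOT a topology.


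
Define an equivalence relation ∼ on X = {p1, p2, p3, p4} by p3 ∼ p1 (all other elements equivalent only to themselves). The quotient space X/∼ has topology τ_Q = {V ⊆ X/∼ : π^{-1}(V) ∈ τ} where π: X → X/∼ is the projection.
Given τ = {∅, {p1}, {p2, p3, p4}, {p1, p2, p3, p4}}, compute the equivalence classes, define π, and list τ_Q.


X/∼ = {[p1=p3], [p2], [p4]}; |τ_Q| = 2.

Equivalence classes: [p1=p3], [p2], [p4].
Quotient map π: X → X/∼ sends p1 ↦ [p1=p3], p2 ↦ [p2], p3 ↦ [p1=p3], p4 ↦ [p4].
For each subset V ⊆ X/∼, compute π^{-1}(V) ⊆ X and check whether π^{-1}(V) ∈ τ. V is open in τ_Q iff π^{-1}(V) ∈ τ.
  V = {}: π^{-1}(V) = ∅ ∈ τ ✓.
  V = {[p1=p3]}: π^{-1}(V) = {p1, p3} ∉ τ ✗.
  V = {[p2]}: π^{-1}(V) = {p2} ∉ τ ✗.
  V = {[p1=p3], [p2]}: π^{-1}(V) = {p1, p2, p3} ∉ τ ✗.
  V = {[p4]}: π^{-1}(V) = {p4} ∉ τ ✗.
  V = {[p1=p3], [p4]}: π^{-1}(V) = {p1, p3, p4} ∉ τ ✗.
  V = {[p2], [p4]}: π^{-1}(V) = {p2, p4} ∉ τ ✗.
  V = {[p1=p3], [p2], [p4]}: π^{-1}(V) = {p1, p2, p3, p4} ∈ τ ✓.
Open sets in the quotient: τ_Q = {{}, {[p1=p3], [p2], [p4]}} (2 elements).


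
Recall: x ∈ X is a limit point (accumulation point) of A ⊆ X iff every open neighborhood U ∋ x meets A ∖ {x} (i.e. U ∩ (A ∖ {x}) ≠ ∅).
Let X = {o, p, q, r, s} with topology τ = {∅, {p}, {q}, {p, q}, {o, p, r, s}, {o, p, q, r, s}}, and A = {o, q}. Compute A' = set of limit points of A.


A' = {r, s}

For each x ∈ X, list the open sets U ∈ τ with x ∈ U, then check whether U ∩ (A ∖ {x}) ≠ ∅ for every such U.
  x = o: open {o, p, r, s} ∋ x has {o, p, r, s} ∩ (A ∖ {o}) = ∅, so x is NOT a limit point.
  x = p: open {p} ∋ x has {p} ∩ (A ∖ {p}) = ∅, so x is NOT a limit point.
  x = q: open {q} ∋ x has {q} ∩ (A ∖ {q}) = ∅, so x is NOT a limit point.
  x = r: opens ∋ x are {o, p, r, s}, {o, p, q, r, s}; each meets A ∖ {r}, so x IS a limit point.
  x = s: opens ∋ x are {o, p, r, s}, {o, p, q, r, s}; each meets A ∖ {s}, so x IS a limit point.
Collecting: A' = {r, s}.


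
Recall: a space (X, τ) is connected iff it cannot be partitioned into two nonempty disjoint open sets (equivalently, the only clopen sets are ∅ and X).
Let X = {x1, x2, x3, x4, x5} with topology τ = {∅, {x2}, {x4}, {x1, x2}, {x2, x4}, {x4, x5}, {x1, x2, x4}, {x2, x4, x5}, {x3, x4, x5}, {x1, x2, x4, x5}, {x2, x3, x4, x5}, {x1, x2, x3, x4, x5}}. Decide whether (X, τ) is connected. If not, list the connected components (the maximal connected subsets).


(X, τ) is disconnected; components = [{x1, x2}, {x3, x4, x5}].

Find clopen sets (U ∈ τ with X ∖ U ∈ τ):
  U = ∅, X ∖ U = {x1, x2, x3, x4, x5} — both open, so U is clopen.
  U = {x1, x2}, X ∖ U = {x3, x4, x5} — both open, so U is clopen.
  U = {x3, x4, x5}, X ∖ U = {x1, x2} — both open, so U is clopen.
  U = {x1, x2, x3, x4, x5}, X ∖ U = ∅ — both open, so U is clopen.
Nontrivial clopen(s) exist: e.g. {x1, x2}. So (X, τ) is disconnected.
Compute connected components by grouping points that agree on all clopens:
  component: {x1, x2}
  component: {x3, x4, x5}


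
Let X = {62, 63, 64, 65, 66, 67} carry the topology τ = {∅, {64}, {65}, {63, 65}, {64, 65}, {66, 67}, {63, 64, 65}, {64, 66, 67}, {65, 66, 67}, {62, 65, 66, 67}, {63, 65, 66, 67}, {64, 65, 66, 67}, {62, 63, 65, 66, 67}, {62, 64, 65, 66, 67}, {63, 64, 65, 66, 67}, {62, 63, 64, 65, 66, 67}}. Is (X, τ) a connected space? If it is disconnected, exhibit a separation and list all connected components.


(X, τ) is disconnected; components = [{64}, {62, 63, 65, 66, 67}].

Find clopen sets (U ∈ τ with X ∖ U ∈ τ):
  U = ∅, X ∖ U = {62, 63, 64, 65, 66, 67} — both open, so U is clopen.
  U = {64}, X ∖ U = {62, 63, 65, 66, 67} — both open, so U is clopen.
  U = {62, 63, 65, 66, 67}, X ∖ U = {64} — both open, so U is clopen.
  U = {62, 63, 64, 65, 66, 67}, X ∖ U = ∅ — both open, so U is clopen.
Nontrivial clopen(s) exist: e.g. {64}. So (X, τ) is disconnected.
Compute connected components by grouping points that agree on all clopens:
  component: {64}
  component: {62, 63, 65, 66, 67}


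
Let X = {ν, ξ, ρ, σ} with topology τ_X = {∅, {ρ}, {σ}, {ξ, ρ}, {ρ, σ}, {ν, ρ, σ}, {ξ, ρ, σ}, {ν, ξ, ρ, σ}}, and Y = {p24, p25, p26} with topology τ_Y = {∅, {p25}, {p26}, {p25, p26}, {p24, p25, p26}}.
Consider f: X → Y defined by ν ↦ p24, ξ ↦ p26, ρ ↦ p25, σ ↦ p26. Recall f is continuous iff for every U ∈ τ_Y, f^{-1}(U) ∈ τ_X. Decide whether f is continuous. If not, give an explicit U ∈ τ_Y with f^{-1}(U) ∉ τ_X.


f is NOT continuous.

Compute f^{-1}(U) for each U ∈ τ_Y:
  U = ∅: f^{-1}(U) = ∅ ∈ τ_X ✓.
  U = {p25}: f^{-1}(U) = {ρ} ∈ τ_X ✓.
  U = {p26}: f^{-1}(U) = {ξ, σ} ∉ τ_X ✗.
  U = {p25, p26}: f^{-1}(U) = {ξ, ρ, σ} ∈ τ_X ✓.
  U = {p24, p25, p26}: f^{-1}(U) = {ν, ξ, ρ, σ} ∈ τ_X ✓.
Found U = {p26} with f^{-1}(U) = {ξ, σ} not in τ_X. Therefore f is NOT continuous.


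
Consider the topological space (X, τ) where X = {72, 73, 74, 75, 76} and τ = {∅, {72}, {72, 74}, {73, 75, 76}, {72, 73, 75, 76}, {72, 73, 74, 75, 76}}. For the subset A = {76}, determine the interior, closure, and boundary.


int(A) = ∅, cl(A) = {73, 75, 76}, ∂A = {73, 75, 76}.

Closed sets in (X, τ) are complements of opens:
  closed(X, τ) = {∅, {74}, {72, 74}, {73, 75, 76}, {73, 74, 75, 76}, {72, 73, 74, 75, 76}}.
int(A) = ⋃ {U ∈ τ : U ⊆ A}. Opens contained in A: ∅.
Taking the union of these: int(A) = ∅.
cl(A) = ⋂ {C closed : A ⊆ C}. Closed sets containing A: {73, 75, 76}, {73, 74, 75, 76}, {72, 73, 74, 75, 76}.
Intersecting these: cl(A) = {73, 75, 76}.
∂A = cl(A) ∖ int(A) = {73, 75, 76} ∖ ∅ = {73, 75, 76}.


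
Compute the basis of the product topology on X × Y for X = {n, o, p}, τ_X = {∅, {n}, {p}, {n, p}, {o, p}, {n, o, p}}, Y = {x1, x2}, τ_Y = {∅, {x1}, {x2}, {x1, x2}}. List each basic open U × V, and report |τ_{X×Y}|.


Basis B = {∅ × ∅, {n} × {x1}, {n} × {x2}, {p} × {x1}, {p} × {x2}, {n} × {x1, x2}, {n, p} × {x1}, {n, p} × {x2}, {o, p} × {x1}, {o, p} × {x2}, {p} × {x1, x2}, {n, o, p} × {x1}, {n, o, p} × {x2}, {n, p} × {x1, x2}, {o, p} × {x1, x2}, {n, o, p} × {x1, x2}}; |τ_{X×Y}| = 36.

Enumerate products U × V with U ∈ τ_X, V ∈ τ_Y (deduplicated):
  ∅ × ∅ = {} (∅)
  {n} × {x1} = {(n,x1)}
  {n} × {x2} = {(n,x2)}
  {p} × {x1} = {(p,x1)}
  {p} × {x2} = {(p,x2)}
  {n} × {x1, x2} = {(n,x1), (n,x2)}
  {n, p} × {x1} = {(n,x1), (p,x1)}
  {n, p} × {x2} = {(n,x2), (p,x2)}
  {o, p} × {x1} = {(o,x1), (p,x1)}
  {o, p} × {x2} = {(o,x2), (p,x2)}
  {p} × {x1, x2} = {(p,x1), (p,x2)}
  {n, o, p} × {x1} = {(n,x1), (o,x1), (p,x1)}
  {n, o, p} × {x2} = {(n,x2), (o,x2), (p,x2)}
  {n, p} × {x1, x2} = {(n,x1), (n,x2), (p,x1), (p,x2)}
  {o, p} × {x1, x2} = {(o,x1), (o,x2), (p,x1), (p,x2)}
  {n, o, p} × {x1, x2} = {(n,x1), (n,x2), (o,x1), (o,x2), (p,x1), (p,x2)}
These 16 distinct sets form the basis B.
Close under arbitrary unions to get τ_{X×Y}; counting gives |τ_{X×Y}| = 36.


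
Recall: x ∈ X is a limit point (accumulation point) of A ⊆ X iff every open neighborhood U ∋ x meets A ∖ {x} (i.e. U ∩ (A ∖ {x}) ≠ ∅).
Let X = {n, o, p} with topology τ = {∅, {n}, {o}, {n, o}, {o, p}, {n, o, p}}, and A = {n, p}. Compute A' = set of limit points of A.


A' = ∅

For each x ∈ X, list the open sets U ∈ τ with x ∈ U, then check whether U ∩ (A ∖ {x}) ≠ ∅ for every such U.
  x = n: open {n} ∋ x has {n} ∩ (A ∖ {n}) = ∅, so x is NOT a limit point.
  x = o: open {o} ∋ x has {o} ∩ (A ∖ {o}) = ∅, so x is NOT a limit point.
  x = p: open {o, p} ∋ x has {o, p} ∩ (A ∖ {p}) = ∅, so x is NOT a limit point.
Collecting: A' = ∅.


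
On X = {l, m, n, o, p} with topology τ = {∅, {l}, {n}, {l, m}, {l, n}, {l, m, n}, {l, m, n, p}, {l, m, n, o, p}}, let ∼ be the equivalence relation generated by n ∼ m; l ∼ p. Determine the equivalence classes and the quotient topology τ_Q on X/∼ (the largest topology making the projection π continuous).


X/∼ = {[l=p], [m=n], [o]}; |τ_Q| = 3.

Equivalence classes: [l=p], [m=n], [o].
Quotient map π: X → X/∼ sends l ↦ [l=p], m ↦ [m=n], n ↦ [m=n], o ↦ [o], p ↦ [l=p].
For each subset V ⊆ X/∼, compute π^{-1}(V) ⊆ X and check whether π^{-1}(V) ∈ τ. V is open in τ_Q iff π^{-1}(V) ∈ τ.
  V = {}: π^{-1}(V) = ∅ ∈ τ ✓.
  V = {[l=p]}: π^{-1}(V) = {l, p} ∉ τ ✗.
  V = {[m=n]}: π^{-1}(V) = {m, n} ∉ τ ✗.
  V = {[l=p], [m=n]}: π^{-1}(V) = {l, m, n, p} ∈ τ ✓.
  V = {[o]}: π^{-1}(V) = {o} ∉ τ ✗.
  V = {[l=p], [o]}: π^{-1}(V) = {l, o, p} ∉ τ ✗.
  V = {[m=n], [o]}: π^{-1}(V) = {m, n, o} ∉ τ ✗.
  V = {[l=p], [m=n], [o]}: π^{-1}(V) = {l, m, n, o, p} ∈ τ ✓.
Open sets in the quotient: τ_Q = {{}, {[l=p], [m=n]}, {[l=p], [m=n], [o]}} (3 elements).


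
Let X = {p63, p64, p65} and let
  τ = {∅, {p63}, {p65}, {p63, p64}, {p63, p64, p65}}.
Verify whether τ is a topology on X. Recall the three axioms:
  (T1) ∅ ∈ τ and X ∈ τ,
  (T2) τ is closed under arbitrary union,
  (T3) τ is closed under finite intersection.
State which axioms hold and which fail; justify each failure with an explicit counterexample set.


τ is NOT a topology on X.

Axiom (T1): ∅ ∈ τ? Yes; X ∈ τ? Yes.
Axiom (T2/T3): check pairwise unions and intersections of members of τ.
Counterexample for (T2): {p63} ∪ {p65} = {p63, p65} ∉ τ. Therefore τ is NOT a topology.


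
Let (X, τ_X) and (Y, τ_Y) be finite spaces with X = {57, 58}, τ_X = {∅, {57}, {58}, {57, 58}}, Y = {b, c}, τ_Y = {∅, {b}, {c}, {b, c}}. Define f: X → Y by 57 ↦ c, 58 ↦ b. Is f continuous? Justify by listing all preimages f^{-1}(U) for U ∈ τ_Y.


f IS continuous.

Compute f^{-1}(U) for each U ∈ τ_Y:
  U = ∅: f^{-1}(U) = ∅ ∈ τ_X ✓.
  U = {b}: f^{-1}(U) = {58} ∈ τ_X ✓.
  U = {c}: f^{-1}(U) = {57} ∈ τ_X ✓.
  U = {b, c}: f^{-1}(U) = {57, 58} ∈ τ_X ✓.
Every preimage lies in τ_X, so f IS continuous.


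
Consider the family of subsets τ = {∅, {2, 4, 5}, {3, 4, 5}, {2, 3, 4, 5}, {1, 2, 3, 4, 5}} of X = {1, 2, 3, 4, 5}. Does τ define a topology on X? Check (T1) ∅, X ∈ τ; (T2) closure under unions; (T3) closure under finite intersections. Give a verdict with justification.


τ is NOT a topology on X.

Axiom (T1): ∅ ∈ τ? Yes; X ∈ τ? Yes.
Axiom (T2/T3): check pairwise unions and intersections of members of τ.
Counterexample for (T3): {2, 4, 5} ∩ {3, 4, 5} = {4, 5} ∉ τ. Therefore τ is NOT a topology.


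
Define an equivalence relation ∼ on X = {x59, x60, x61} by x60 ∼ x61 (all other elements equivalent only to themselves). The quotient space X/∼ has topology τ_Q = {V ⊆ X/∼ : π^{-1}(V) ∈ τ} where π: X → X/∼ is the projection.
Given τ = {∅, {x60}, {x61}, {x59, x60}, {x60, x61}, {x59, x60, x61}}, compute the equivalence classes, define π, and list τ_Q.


X/∼ = {[x59], [x60=x61]}; |τ_Q| = 3.

Equivalence classes: [x59], [x60=x61].
Quotient map π: X → X/∼ sends x59 ↦ [x59], x60 ↦ [x60=x61], x61 ↦ [x60=x61].
For each subset V ⊆ X/∼, compute π^{-1}(V) ⊆ X and check whether π^{-1}(V) ∈ τ. V is open in τ_Q iff π^{-1}(V) ∈ τ.
  V = {}: π^{-1}(V) = ∅ ∈ τ ✓.
  V = {[x59]}: π^{-1}(V) = {x59} ∉ τ ✗.
  V = {[x60=x61]}: π^{-1}(V) = {x60, x61} ∈ τ ✓.
  V = {[x59], [x60=x61]}: π^{-1}(V) = {x59, x60, x61} ∈ τ ✓.
Open sets in the quotient: τ_Q = {{}, {[x60=x61]}, {[x59], [x60=x61]}} (3 elements).


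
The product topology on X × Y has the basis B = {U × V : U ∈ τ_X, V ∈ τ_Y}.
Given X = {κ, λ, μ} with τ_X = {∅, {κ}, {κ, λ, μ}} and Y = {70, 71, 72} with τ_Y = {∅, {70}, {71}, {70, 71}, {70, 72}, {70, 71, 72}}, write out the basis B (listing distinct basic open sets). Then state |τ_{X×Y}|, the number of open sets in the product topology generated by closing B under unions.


Basis B = {∅ × ∅, {κ} × {70}, {κ} × {71}, {κ} × {70, 71}, {κ} × {70, 72}, {κ} × {70, 71, 72}, {κ, λ, μ} × {70}, {κ, λ, μ} × {71}, {κ, λ, μ} × {70, 71}, {κ, λ, μ} × {70, 72}, {κ, λ, μ} × {70, 71, 72}}; |τ_{X×Y}| = 18.

Enumerate products U × V with U ∈ τ_X, V ∈ τ_Y (deduplicated):
  ∅ × ∅ = {} (∅)
  {κ} × {70} = {(κ,70)}
  {κ} × {71} = {(κ,71)}
  {κ} × {70, 71} = {(κ,70), (κ,71)}
  {κ} × {70, 72} = {(κ,70), (κ,72)}
  {κ} × {70, 71, 72} = {(κ,70), (κ,71), (κ,72)}
  {κ, λ, μ} × {70} = {(κ,70), (λ,70), (μ,70)}
  {κ, λ, μ} × {71} = {(κ,71), (λ,71), (μ,71)}
  {κ, λ, μ} × {70, 71} = {(κ,70), (κ,71), (λ,70), (λ,71), (μ,70), (μ,71)}
  {κ, λ, μ} × {70, 72} = {(κ,70), (κ,72), (λ,70), (λ,72), (μ,70), (μ,72)}
  {κ, λ, μ} × {70, 71, 72} = {(κ,70), (κ,71), (κ,72), (λ,70), (λ,71), (λ,72), (μ,70), (μ,71), (μ,72)}
These 11 distinct sets form the basis B.
Close under arbitrary unions to get τ_{X×Y}; counting gives |τ_{X×Y}| = 18.


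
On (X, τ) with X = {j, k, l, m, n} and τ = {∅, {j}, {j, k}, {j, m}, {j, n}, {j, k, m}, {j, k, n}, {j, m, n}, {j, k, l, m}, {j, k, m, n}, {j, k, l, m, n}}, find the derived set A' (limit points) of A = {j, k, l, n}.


A' = {k, l, m, n}

For each x ∈ X, list the open sets U ∈ τ with x ∈ U, then check whether U ∩ (A ∖ {x}) ≠ ∅ for every such U.
  x = j: open {j} ∋ x has {j} ∩ (A ∖ {j}) = ∅, so x is NOT a limit point.
  x = k: opens ∋ x are {j, k}, {j, k, m}, {j, k, n}, {j, k, l, m}, {j, k, m, n}, {j, k, l, m, n}; each meets A ∖ {k}, so x IS a limit point.
  x = l: opens ∋ x are {j, k, l, m}, {j, k, l, m, n}; each meets A ∖ {l}, so x IS a limit point.
  x = m: opens ∋ x are {j, m}, {j, k, m}, {j, m, n}, {j, k, l, m}, {j, k, m, n}, {j, k, l, m, n}; each meets A ∖ {m}, so x IS a limit point.
  x = n: opens ∋ x are {j, n}, {j, k, n}, {j, m, n}, {j, k, m, n}, {j, k, l, m, n}; each meets A ∖ {n}, so x IS a limit point.
Collecting: A' = {k, l, m, n}.


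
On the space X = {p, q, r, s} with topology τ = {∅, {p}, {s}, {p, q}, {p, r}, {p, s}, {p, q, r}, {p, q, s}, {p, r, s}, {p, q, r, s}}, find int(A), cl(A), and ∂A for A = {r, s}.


int(A) = {s}, cl(A) = {r, s}, ∂A = {r}.

Closed sets in (X, τ) are complements of opens:
  closed(X, τ) = {∅, {q}, {r}, {s}, {q, r}, {q, s}, {r, s}, {p, q, r}, {q, r, s}, {p, q, r, s}}.
int(A) = ⋃ {U ∈ τ : U ⊆ A}. Opens contained in A: ∅, {s}.
Taking the union of these: int(A) = {s}.
cl(A) = ⋂ {C closed : A ⊆ C}. Closed sets containing A: {r, s}, {q, r, s}, {p, q, r, s}.
Intersecting these: cl(A) = {r, s}.
∂A = cl(A) ∖ int(A) = {r, s} ∖ {s} = {r}.


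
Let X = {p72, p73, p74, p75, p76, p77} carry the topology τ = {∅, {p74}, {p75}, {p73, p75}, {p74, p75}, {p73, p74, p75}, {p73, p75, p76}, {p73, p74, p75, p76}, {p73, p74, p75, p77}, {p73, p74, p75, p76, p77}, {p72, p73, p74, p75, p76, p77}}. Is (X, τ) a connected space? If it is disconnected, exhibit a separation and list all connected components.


(X, τ) is connected.

Find clopen sets (U ∈ τ with X ∖ U ∈ τ):
  U = ∅, X ∖ U = {p72, p73, p74, p75, p76, p77} — both open, so U is clopen.
  U = {p72, p73, p74, p75, p76, p77}, X ∖ U = ∅ — both open, so U is clopen.
Only trivial clopens (∅ and X) exist, so (X, τ) is connected.
Compute connected components by grouping points that agree on all clopens:
  component: {p72, p73, p74, p75, p76, p77}


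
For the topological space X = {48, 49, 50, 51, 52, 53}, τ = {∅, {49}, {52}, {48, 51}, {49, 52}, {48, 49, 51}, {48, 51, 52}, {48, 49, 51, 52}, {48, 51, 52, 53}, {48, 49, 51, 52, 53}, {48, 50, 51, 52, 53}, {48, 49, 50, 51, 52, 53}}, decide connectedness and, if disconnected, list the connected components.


(X, τ) is disconnected; components = [{49}, {48, 50, 51, 52, 53}].

Find clopen sets (U ∈ τ with X ∖ U ∈ τ):
  U = ∅, X ∖ U = {48, 49, 50, 51, 52, 53} — both open, so U is clopen.
  U = {49}, X ∖ U = {48, 50, 51, 52, 53} — both open, so U is clopen.
  U = {48, 50, 51, 52, 53}, X ∖ U = {49} — both open, so U is clopen.
  U = {48, 49, 50, 51, 52, 53}, X ∖ U = ∅ — both open, so U is clopen.
Nontrivial clopen(s) exist: e.g. {49}. So (X, τ) is disconnected.
Compute connected components by grouping points that agree on all clopens:
  component: {49}
  component: {48, 50, 51, 52, 53}


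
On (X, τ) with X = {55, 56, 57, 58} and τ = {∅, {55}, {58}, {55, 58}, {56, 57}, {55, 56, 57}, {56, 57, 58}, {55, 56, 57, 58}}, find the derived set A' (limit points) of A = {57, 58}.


A' = {56}

For each x ∈ X, list the open sets U ∈ τ with x ∈ U, then check whether U ∩ (A ∖ {x}) ≠ ∅ for every such U.
  x = 55: open {55} ∋ x has {55} ∩ (A ∖ {55}) = ∅, so x is NOT a limit point.
  x = 56: opens ∋ x are {56, 57}, {55, 56, 57}, {56, 57, 58}, {55, 56, 57, 58}; each meets A ∖ {56}, so x IS a limit point.
  x = 57: open {56, 57} ∋ x has {56, 57} ∩ (A ∖ {57}) = ∅, so x is NOT a limit point.
  x = 58: open {58} ∋ x has {58} ∩ (A ∖ {58}) = ∅, so x is NOT a limit point.
Collecting: A' = {56}.


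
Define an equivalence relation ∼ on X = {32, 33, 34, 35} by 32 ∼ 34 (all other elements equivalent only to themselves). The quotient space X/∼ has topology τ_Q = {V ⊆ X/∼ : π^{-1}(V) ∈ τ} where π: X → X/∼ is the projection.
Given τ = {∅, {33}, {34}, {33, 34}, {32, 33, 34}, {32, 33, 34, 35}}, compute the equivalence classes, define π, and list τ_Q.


X/∼ = {[32=34], [33], [35]}; |τ_Q| = 4.

Equivalence classes: [32=34], [33], [35].
Quotient map π: X → X/∼ sends 32 ↦ [32=34], 33 ↦ [33], 34 ↦ [32=34], 35 ↦ [35].
For each subset V ⊆ X/∼, compute π^{-1}(V) ⊆ X and check whether π^{-1}(V) ∈ τ. V is open in τ_Q iff π^{-1}(V) ∈ τ.
  V = {}: π^{-1}(V) = ∅ ∈ τ ✓.
  V = {[32=34]}: π^{-1}(V) = {32, 34} ∉ τ ✗.
  V = {[33]}: π^{-1}(V) = {33} ∈ τ ✓.
  V = {[32=34], [33]}: π^{-1}(V) = {32, 33, 34} ∈ τ ✓.
  V = {[35]}: π^{-1}(V) = {35} ∉ τ ✗.
  V = {[32=34], [35]}: π^{-1}(V) = {32, 34, 35} ∉ τ ✗.
  V = {[33], [35]}: π^{-1}(V) = {33, 35} ∉ τ ✗.
  V = {[32=34], [33], [35]}: π^{-1}(V) = {32, 33, 34, 35} ∈ τ ✓.
Open sets in the quotient: τ_Q = {{}, {[33]}, {[32=34], [33]}, {[32=34], [33], [35]}} (4 elements).


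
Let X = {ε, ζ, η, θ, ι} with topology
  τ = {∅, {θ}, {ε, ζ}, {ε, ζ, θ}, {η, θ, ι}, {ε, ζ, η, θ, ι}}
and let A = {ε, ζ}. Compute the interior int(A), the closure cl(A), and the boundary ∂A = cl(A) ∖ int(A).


int(A) = {ε, ζ}, cl(A) = {ε, ζ}, ∂A = ∅.

Closed sets in (X, τ) are complements of opens:
  closed(X, τ) = {∅, {ε, ζ}, {η, ι}, {η, θ, ι}, {ε, ζ, η, ι}, {ε, ζ, η, θ, ι}}.
int(A) = ⋃ {U ∈ τ : U ⊆ A}. Opens contained in A: ∅, {ε, ζ}.
Taking the union of these: int(A) = {ε, ζ}.
cl(A) = ⋂ {C closed : A ⊆ C}. Closed sets containing A: {ε, ζ}, {ε, ζ, η, ι}, {ε, ζ, η, θ, ι}.
Intersecting these: cl(A) = {ε, ζ}.
∂A = cl(A) ∖ int(A) = {ε, ζ} ∖ {ε, ζ} = ∅.


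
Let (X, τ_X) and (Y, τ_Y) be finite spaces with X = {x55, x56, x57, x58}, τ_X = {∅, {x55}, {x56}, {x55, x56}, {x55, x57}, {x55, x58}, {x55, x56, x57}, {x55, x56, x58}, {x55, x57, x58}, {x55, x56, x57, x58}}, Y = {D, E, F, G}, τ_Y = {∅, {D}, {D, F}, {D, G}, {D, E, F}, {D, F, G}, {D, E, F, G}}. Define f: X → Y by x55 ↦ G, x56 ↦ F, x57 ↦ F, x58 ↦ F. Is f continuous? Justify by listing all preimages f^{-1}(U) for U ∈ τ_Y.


f is NOT continuous.

Compute f^{-1}(U) for each U ∈ τ_Y:
  U = ∅: f^{-1}(U) = ∅ ∈ τ_X ✓.
  U = {D}: f^{-1}(U) = ∅ ∈ τ_X ✓.
  U = {D, F}: f^{-1}(U) = {x56, x57, x58} ∉ τ_X ✗.
  U = {D, G}: f^{-1}(U) = {x55} ∈ τ_X ✓.
  U = {D, E, F}: f^{-1}(U) = {x56, x57, x58} ∉ τ_X ✗.
  U = {D, F, G}: f^{-1}(U) = {x55, x56, x57, x58} ∈ τ_X ✓.
  U = {D, E, F, G}: f^{-1}(U) = {x55, x56, x57, x58} ∈ τ_X ✓.
Found U = {D, F} with f^{-1}(U) = {x56, x57, x58} not in τ_X. Therefore f is NOT continuous.


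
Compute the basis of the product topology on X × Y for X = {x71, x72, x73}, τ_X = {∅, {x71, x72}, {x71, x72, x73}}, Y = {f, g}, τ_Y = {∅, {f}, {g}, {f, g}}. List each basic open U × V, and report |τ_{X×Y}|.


Basis B = {∅ × ∅, {x71, x72} × {f}, {x71, x72} × {g}, {x71, x72, x73} × {f}, {x71, x72, x73} × {g}, {x71, x72} × {f, g}, {x71, x72, x73} × {f, g}}; |τ_{X×Y}| = 9.

Enumerate products U × V with U ∈ τ_X, V ∈ τ_Y (deduplicated):
  ∅ × ∅ = {} (∅)
  {x71, x72} × {f} = {(x71,f), (x72,f)}
  {x71, x72} × {g} = {(x71,g), (x72,g)}
  {x71, x72, x73} × {f} = {(x71,f), (x72,f), (x73,f)}
  {x71, x72, x73} × {g} = {(x71,g), (x72,g), (x73,g)}
  {x71, x72} × {f, g} = {(x71,f), (x71,g), (x72,f), (x72,g)}
  {x71, x72, x73} × {f, g} = {(x71,f), (x71,g), (x72,f), (x72,g), (x73,f), (x73,g)}
These 7 distinct sets form the basis B.
Close under arbitrary unions to get τ_{X×Y}; counting gives |τ_{X×Y}| = 9.


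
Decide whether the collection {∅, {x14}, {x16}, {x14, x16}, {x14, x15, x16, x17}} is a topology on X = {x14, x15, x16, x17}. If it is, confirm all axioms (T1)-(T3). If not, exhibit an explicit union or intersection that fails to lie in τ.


τ IS a topology on X.

Axiom (T1): ∅ ∈ τ? Yes; X ∈ τ? Yes.
Axiom (T2/T3): check pairwise unions and intersections of members of τ.
All pairwise intersections and unions checked — each lies in τ. Therefore τ satisfies (T1), (T2), (T3): it IS a topology on X.


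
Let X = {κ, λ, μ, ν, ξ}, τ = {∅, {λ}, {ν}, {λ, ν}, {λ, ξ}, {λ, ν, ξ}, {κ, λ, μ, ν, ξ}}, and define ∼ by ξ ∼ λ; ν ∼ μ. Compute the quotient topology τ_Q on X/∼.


X/∼ = {[κ], [λ=ξ], [μ=ν]}; |τ_Q| = 3.

Equivalence classes: [κ], [λ=ξ], [μ=ν].
Quotient map π: X → X/∼ sends κ ↦ [κ], λ ↦ [λ=ξ], μ ↦ [μ=ν], ν ↦ [μ=ν], ξ ↦ [λ=ξ].
For each subset V ⊆ X/∼, compute π^{-1}(V) ⊆ X and check whether π^{-1}(V) ∈ τ. V is open in τ_Q iff π^{-1}(V) ∈ τ.
  V = {}: π^{-1}(V) = ∅ ∈ τ ✓.
  V = {[κ]}: π^{-1}(V) = {κ} ∉ τ ✗.
  V = {[λ=ξ]}: π^{-1}(V) = {λ, ξ} ∈ τ ✓.
  V = {[κ], [λ=ξ]}: π^{-1}(V) = {κ, λ, ξ} ∉ τ ✗.
  V = {[μ=ν]}: π^{-1}(V) = {μ, ν} ∉ τ ✗.
  V = {[κ], [μ=ν]}: π^{-1}(V) = {κ, μ, ν} ∉ τ ✗.
  V = {[λ=ξ], [μ=ν]}: π^{-1}(V) = {λ, μ, ν, ξ} ∉ τ ✗.
  V = {[κ], [λ=ξ], [μ=ν]}: π^{-1}(V) = {κ, λ, μ, ν, ξ} ∈ τ ✓.
Open sets in the quotient: τ_Q = {{}, {[λ=ξ]}, {[κ], [λ=ξ], [μ=ν]}} (3 elements).


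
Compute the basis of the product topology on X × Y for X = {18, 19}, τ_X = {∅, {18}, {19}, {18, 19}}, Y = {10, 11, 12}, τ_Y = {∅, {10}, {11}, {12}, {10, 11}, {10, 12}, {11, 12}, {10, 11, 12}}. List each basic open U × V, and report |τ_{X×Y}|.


Basis B = {∅ × ∅, {18} × {10}, {18} × {11}, {18} × {12}, {19} × {10}, {19} × {11}, {19} × {12}, {18} × {10, 11}, {18} × {10, 12}, {18, 19} × {10}, {18} × {11, 12}, {18, 19} × {11}, {18, 19} × {12}, {19} × {10, 11}, {19} × {10, 12}, {19} × {11, 12}, {18} × {10, 11, 12}, {19} × {10, 11, 12}, {18, 19} × {10, 11}, {18, 19} × {10, 12}, {18, 19} × {11, 12}, {18, 19} × {10, 11, 12}}; |τ_{X×Y}| = 64.

Enumerate products U × V with U ∈ τ_X, V ∈ τ_Y (deduplicated):
  ∅ × ∅ = {} (∅)
  {18} × {10} = {(18,10)}
  {18} × {11} = {(18,11)}
  {18} × {12} = {(18,12)}
  {19} × {10} = {(19,10)}
  {19} × {11} = {(19,11)}
  {19} × {12} = {(19,12)}
  {18} × {10, 11} = {(18,10), (18,11)}
  {18} × {10, 12} = {(18,10), (18,12)}
  {18, 19} × {10} = {(18,10), (19,10)}
  {18} × {11, 12} = {(18,11), (18,12)}
  {18, 19} × {11} = {(18,11), (19,11)}
  {18, 19} × {12} = {(18,12), (19,12)}
  {19} × {10, 11} = {(19,10), (19,11)}
  {19} × {10, 12} = {(19,10), (19,12)}
  {19} × {11, 12} = {(19,11), (19,12)}
  {18} × {10, 11, 12} = {(18,10), (18,11), (18,12)}
  {19} × {10, 11, 12} = {(19,10), (19,11), (19,12)}
  {18, 19} × {10, 11} = {(18,10), (18,11), (19,10), (19,11)}
  {18, 19} × {10, 12} = {(18,10), (18,12), (19,10), (19,12)}
  {18, 19} × {11, 12} = {(18,11), (18,12), (19,11), (19,12)}
  {18, 19} × {10, 11, 12} = {(18,10), (18,11), (18,12), (19,10), (19,11), (19,12)}
These 22 distinct sets form the basis B.
Close under arbitrary unions to get τ_{X×Y}; counting gives |τ_{X×Y}| = 64.


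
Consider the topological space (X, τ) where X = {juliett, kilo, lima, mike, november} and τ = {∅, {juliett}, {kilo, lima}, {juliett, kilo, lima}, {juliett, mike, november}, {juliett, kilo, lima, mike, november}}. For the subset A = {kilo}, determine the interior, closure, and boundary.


int(A) = ∅, cl(A) = {kilo, lima}, ∂A = {kilo, lima}.

Closed sets in (X, τ) are complements of opens:
  closed(X, τ) = {∅, {kilo, lima}, {mike, november}, {juliett, mike, november}, {kilo, lima, mike, november}, {juliett, kilo, lima, mike, november}}.
int(A) = ⋃ {U ∈ τ : U ⊆ A}. Opens contained in A: ∅.
Taking the union of these: int(A) = ∅.
cl(A) = ⋂ {C closed : A ⊆ C}. Closed sets containing A: {kilo, lima}, {kilo, lima, mike, november}, {juliett, kilo, lima, mike, november}.
Intersecting these: cl(A) = {kilo, lima}.
∂A = cl(A) ∖ int(A) = {kilo, lima} ∖ ∅ = {kilo, lima}.


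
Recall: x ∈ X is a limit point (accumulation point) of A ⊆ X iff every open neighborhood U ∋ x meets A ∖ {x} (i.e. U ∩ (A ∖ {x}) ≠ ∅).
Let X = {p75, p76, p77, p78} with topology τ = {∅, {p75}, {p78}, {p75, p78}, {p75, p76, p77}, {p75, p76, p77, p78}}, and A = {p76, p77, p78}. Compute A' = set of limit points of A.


A' = {p76, p77}

For each x ∈ X, list the open sets U ∈ τ with x ∈ U, then check whether U ∩ (A ∖ {x}) ≠ ∅ for every such U.
  x = p75: open {p75} ∋ x has {p75} ∩ (A ∖ {p75}) = ∅, so x is NOT a limit point.
  x = p76: opens ∋ x are {p75, p76, p77}, {p75, p76, p77, p78}; each meets A ∖ {p76}, so x IS a limit point.
  x = p77: opens ∋ x are {p75, p76, p77}, {p75, p76, p77, p78}; each meets A ∖ {p77}, so x IS a limit point.
  x = p78: open {p78} ∋ x has {p78} ∩ (A ∖ {p78}) = ∅, so x is NOT a limit point.
Collecting: A' = {p76, p77}.


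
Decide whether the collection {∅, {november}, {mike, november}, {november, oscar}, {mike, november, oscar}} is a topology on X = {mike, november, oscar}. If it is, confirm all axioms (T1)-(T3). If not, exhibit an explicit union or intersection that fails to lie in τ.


τ IS a topology on X.

Axiom (T1): ∅ ∈ τ? Yes; X ∈ τ? Yes.
Axiom (T2/T3): check pairwise unions and intersections of members of τ.
All pairwise intersections and unions checked — each lies in τ. Therefore τ satisfies (T1), (T2), (T3): it IS a topology on X.


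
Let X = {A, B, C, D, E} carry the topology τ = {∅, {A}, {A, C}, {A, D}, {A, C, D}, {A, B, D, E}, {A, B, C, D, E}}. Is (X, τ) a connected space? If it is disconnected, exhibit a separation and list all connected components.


(X, τ) is connected.

Find clopen sets (U ∈ τ with X ∖ U ∈ τ):
  U = ∅, X ∖ U = {A, B, C, D, E} — both open, so U is clopen.
  U = {A, B, C, D, E}, X ∖ U = ∅ — both open, so U is clopen.
Only trivial clopens (∅ and X) exist, so (X, τ) is connected.
Compute connected components by grouping points that agree on all clopens:
  component: {A, B, C, D, E}


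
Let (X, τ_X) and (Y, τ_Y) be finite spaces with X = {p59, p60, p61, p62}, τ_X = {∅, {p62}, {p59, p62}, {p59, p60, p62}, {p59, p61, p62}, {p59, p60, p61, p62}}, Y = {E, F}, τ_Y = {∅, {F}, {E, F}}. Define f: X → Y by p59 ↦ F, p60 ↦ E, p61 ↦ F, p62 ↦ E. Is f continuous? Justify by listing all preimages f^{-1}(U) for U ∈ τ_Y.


f is NOT continuous.

Compute f^{-1}(U) for each U ∈ τ_Y:
  U = ∅: f^{-1}(U) = ∅ ∈ τ_X ✓.
  U = {F}: f^{-1}(U) = {p59, p61} ∉ τ_X ✗.
  U = {E, F}: f^{-1}(U) = {p59, p60, p61, p62} ∈ τ_X ✓.
Found U = {F} with f^{-1}(U) = {p59, p61} not in τ_X. Therefore f is NOT continuous.


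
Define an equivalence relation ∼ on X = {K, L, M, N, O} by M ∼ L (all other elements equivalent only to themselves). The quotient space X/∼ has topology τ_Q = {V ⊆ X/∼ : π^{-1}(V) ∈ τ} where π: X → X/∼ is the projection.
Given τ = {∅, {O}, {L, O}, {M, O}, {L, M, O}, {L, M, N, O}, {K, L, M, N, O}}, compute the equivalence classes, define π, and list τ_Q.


X/∼ = {[K], [L=M], [N], [O]}; |τ_Q| = 5.

Equivalence classes: [K], [L=M], [N], [O].
Quotient map π: X → X/∼ sends K ↦ [K], L ↦ [L=M], M ↦ [L=M], N ↦ [N], O ↦ [O].
For each subset V ⊆ X/∼, compute π^{-1}(V) ⊆ X and check whether π^{-1}(V) ∈ τ. V is open in τ_Q iff π^{-1}(V) ∈ τ.
  V = {}: π^{-1}(V) = ∅ ∈ τ ✓.
  V = {[K]}: π^{-1}(V) = {K} ∉ τ ✗.
  V = {[L=M]}: π^{-1}(V) = {L, M} ∉ τ ✗.
  V = {[K], [L=M]}: π^{-1}(V) = {K, L, M} ∉ τ ✗.
  V = {[N]}: π^{-1}(V) = {N} ∉ τ ✗.
  V = {[K], [N]}: π^{-1}(V) = {K, N} ∉ τ ✗.
  V = {[L=M], [N]}: π^{-1}(V) = {L, M, N} ∉ τ ✗.
  V = {[K], [L=M], [N]}: π^{-1}(V) = {K, L, M, N} ∉ τ ✗.
  V = {[O]}: π^{-1}(V) = {O} ∈ τ ✓.
  V = {[K], [O]}: π^{-1}(V) = {K, O} ∉ τ ✗.
  V = {[L=M], [O]}: π^{-1}(V) = {L, M, O} ∈ τ ✓.
  V = {[K], [L=M], [O]}: π^{-1}(V) = {K, L, M, O} ∉ τ ✗.
  V = {[N], [O]}: π^{-1}(V) = {N, O} ∉ τ ✗.
  V = {[K], [N], [O]}: π^{-1}(V) = {K, N, O} ∉ τ ✗.
  V = {[L=M], [N], [O]}: π^{-1}(V) = {L, M, N, O} ∈ τ ✓.
  V = {[K], [L=M], [N], [O]}: π^{-1}(V) = {K, L, M, N, O} ∈ τ ✓.
Open sets in the quotient: τ_Q = {{}, {[O]}, {[L=M], [O]}, {[L=M], [N], [O]}, {[K], [L=M], [N], [O]}} (5 elements).


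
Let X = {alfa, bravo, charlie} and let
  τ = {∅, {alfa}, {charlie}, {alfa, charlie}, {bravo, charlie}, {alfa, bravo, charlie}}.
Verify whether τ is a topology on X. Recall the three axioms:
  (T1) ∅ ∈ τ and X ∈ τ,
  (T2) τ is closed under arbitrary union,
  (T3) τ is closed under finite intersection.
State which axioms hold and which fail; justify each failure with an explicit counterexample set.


τ IS a topology on X.

Axiom (T1): ∅ ∈ τ? Yes; X ∈ τ? Yes.
Axiom (T2/T3): check pairwise unions and intersections of members of τ.
All pairwise intersections and unions checked — each lies in τ. Therefore τ satisfies (T1), (T2), (T3): it IS a topology on X.


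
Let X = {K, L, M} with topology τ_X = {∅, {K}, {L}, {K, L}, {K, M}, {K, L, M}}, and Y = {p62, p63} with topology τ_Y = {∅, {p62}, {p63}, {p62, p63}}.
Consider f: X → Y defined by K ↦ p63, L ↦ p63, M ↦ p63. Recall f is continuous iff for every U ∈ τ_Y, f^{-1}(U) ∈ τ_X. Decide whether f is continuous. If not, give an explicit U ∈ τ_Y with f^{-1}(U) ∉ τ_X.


f IS continuous.

Compute f^{-1}(U) for each U ∈ τ_Y:
  U = ∅: f^{-1}(U) = ∅ ∈ τ_X ✓.
  U = {p62}: f^{-1}(U) = ∅ ∈ τ_X ✓.
  U = {p63}: f^{-1}(U) = {K, L, M} ∈ τ_X ✓.
  U = {p62, p63}: f^{-1}(U) = {K, L, M} ∈ τ_X ✓.
Every preimage lies in τ_X, so f IS continuous.
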